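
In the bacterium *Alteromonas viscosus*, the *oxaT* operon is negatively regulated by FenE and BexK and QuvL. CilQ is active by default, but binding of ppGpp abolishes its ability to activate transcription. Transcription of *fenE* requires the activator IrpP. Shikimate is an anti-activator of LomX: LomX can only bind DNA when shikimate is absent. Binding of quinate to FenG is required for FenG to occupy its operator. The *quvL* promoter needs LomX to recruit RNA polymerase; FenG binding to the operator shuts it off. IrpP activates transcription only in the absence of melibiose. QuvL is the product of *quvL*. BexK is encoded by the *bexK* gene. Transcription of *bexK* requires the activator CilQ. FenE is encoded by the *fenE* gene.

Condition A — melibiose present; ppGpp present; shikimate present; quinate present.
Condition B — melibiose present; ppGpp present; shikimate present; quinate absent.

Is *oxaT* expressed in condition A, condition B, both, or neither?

Condition A:
Melibiose is present, so IrpP is inactive.
Required activator IrpP is absent, so *fenE* is not transcribed.
So FenE is not produced.
ppGpp is present, so CilQ is inactive.
Required activator CilQ is absent, so *bexK* is not transcribed.
So BexK is not produced.
Shikimate is present, so LomX is inactive.
Quinate is present, so FenG is active.
With repressor FenG bound, *quvL* is not transcribed.
So QuvL is not produced.
With no repressor bound, *oxaT* is transcribed.
→ *oxaT* is ON in A.
Condition B:
Melibiose is present, so IrpP is inactive.
Required activator IrpP is absent, so *fenE* is not transcribed.
So FenE is not produced.
ppGpp is present, so CilQ is inactive.
Required activator CilQ is absent, so *bexK* is not transcribed.
So BexK is not produced.
Shikimate is present, so LomX is inactive.
Quinate is absent, so FenG is inactive.
Required activator LomX is absent, so *quvL* is not transcribed.
So QuvL is not produced.
With no repressor bound, *oxaT* is transcribed.
→ *oxaT* is ON in B.

both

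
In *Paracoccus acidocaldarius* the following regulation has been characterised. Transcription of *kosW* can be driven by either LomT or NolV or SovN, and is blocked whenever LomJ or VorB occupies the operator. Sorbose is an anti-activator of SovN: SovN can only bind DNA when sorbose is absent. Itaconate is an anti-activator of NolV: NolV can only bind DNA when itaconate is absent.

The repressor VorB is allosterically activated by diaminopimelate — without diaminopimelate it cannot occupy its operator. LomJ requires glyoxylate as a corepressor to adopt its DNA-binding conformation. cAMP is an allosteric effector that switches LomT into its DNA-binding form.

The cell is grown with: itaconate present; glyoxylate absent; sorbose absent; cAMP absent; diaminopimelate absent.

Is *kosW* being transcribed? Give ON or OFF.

ON

cAMP is absent, so LomT is inactive.
Itaconate is present, so NolV is inactive.
Glyoxylate is absent, so LomJ is inactive.
Diaminopimelate is absent, so VorB is inactive.
Sorbose is absent, so SovN is active.
Activator SovN is present, so *kosW* is transcribed.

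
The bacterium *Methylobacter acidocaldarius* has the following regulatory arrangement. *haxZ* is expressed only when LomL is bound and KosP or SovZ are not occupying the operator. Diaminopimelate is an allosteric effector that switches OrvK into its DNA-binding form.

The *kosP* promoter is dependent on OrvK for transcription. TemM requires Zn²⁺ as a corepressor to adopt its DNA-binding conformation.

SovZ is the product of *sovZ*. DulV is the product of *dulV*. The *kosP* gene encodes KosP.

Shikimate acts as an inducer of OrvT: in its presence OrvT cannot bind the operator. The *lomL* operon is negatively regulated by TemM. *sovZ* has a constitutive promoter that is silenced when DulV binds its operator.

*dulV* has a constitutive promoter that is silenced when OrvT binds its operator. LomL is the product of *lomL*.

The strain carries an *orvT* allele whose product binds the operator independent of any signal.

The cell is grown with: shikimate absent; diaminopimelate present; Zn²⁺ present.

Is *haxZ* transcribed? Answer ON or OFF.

Diaminopimelate is present, so OrvK is active.
No repressor is bound and OrvK is active, so *kosP* is transcribed.
So KosP is produced and active.
OrvT is constitutively active in this strain.
With repressor OrvT bound, *dulV* is not transcribed.
So DulV is not produced.
With no repressor bound, *sovZ* is transcribed.
So SovZ is produced and active.
Zn²⁺ is present, so TemM is active.
With repressor TemM bound, *lomL* is not transcribed.
So LomL is not produced.
With repressor KosP bound, *haxZ* is not transcribed.

OFF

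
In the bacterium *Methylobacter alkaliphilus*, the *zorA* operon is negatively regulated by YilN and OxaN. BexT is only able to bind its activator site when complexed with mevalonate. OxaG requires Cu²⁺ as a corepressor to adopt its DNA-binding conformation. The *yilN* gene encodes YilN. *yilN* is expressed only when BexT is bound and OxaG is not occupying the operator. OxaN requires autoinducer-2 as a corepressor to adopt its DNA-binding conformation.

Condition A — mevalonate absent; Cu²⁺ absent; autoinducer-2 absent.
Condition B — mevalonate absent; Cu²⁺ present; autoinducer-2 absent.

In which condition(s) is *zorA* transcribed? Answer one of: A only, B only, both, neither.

both

Condition A:
Mevalonate is absent, so BexT is inactive.
Cu²⁺ is absent, so OxaG is inactive.
Required activator BexT is absent, so *yilN* is not transcribed.
So YilN is not produced.
Autoinducer-2 is absent, so OxaN is inactive.
With no repressor bound, *zorA* is transcribed.
→ *zorA* is ON in A.
Condition B:
Mevalonate is absent, so BexT is inactive.
Cu²⁺ is present, so OxaG is active.
With repressor OxaG bound, *yilN* is not transcribed.
So YilN is not produced.
Autoinducer-2 is absent, so OxaN is inactive.
With no repressor bound, *zorA* is transcribed.
→ *zorA* is ON in B.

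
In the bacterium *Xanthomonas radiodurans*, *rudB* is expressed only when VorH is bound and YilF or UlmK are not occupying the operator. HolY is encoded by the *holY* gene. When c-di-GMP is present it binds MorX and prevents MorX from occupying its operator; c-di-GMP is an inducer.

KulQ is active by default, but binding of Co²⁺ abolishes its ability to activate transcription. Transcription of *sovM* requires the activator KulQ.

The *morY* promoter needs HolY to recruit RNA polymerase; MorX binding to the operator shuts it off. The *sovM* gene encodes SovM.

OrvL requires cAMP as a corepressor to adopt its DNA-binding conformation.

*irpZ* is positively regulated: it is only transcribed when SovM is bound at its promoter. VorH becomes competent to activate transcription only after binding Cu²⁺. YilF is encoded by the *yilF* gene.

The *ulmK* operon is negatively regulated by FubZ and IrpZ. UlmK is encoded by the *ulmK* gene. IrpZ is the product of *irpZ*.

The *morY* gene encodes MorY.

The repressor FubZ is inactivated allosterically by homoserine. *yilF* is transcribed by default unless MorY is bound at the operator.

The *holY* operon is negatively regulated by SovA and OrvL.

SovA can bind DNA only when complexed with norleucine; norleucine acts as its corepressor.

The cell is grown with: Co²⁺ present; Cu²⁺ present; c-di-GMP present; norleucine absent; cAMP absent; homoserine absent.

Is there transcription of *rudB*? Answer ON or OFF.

Cu²⁺ is present, so VorH is active.
Norleucine is absent, so SovA is inactive.
cAMP is absent, so OrvL is inactive.
With no repressor bound, *holY* is transcribed.
So HolY is produced and active.
c-di-GMP is present, so MorX is inactive.
No repressor is bound and HolY is active, so *morY* is transcribed.
So MorY is produced and active.
With repressor MorY bound, *yilF* is not transcribed.
So YilF is not produced.
Homoserine is absent, so FubZ is active.
Co²⁺ is present, so KulQ is inactive.
Required activator KulQ is absent, so *sovM* is not transcribed.
So SovM is not produced.
Required activator SovM is absent, so *irpZ* is not transcribed.
So IrpZ is not produced.
With repressor FubZ bound, *ulmK* is not transcribed.
So UlmK is not produced.
No repressor is bound and VorH is active, so *rudB* is transcribed.

ON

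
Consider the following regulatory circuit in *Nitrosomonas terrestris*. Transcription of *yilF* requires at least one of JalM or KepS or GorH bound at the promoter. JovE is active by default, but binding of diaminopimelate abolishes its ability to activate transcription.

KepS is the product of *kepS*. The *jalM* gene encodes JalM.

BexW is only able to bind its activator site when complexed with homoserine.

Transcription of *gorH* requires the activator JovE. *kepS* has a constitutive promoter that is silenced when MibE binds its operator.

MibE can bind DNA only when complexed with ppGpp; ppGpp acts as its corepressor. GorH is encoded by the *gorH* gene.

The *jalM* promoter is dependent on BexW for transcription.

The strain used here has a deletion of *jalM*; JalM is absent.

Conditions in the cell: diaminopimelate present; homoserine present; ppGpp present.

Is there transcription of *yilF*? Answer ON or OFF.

JalM is non-functional in this strain, so it has no effect.
ppGpp is present, so MibE is active.
With repressor MibE bound, *kepS* is not transcribed.
So KepS is not produced.
Diaminopimelate is present, so JovE is inactive.
Required activator JovE is absent, so *gorH* is not transcribed.
So GorH is not produced.
No activator is available at the *yilF* promoter, so *yilF* is not transcribed.

OFF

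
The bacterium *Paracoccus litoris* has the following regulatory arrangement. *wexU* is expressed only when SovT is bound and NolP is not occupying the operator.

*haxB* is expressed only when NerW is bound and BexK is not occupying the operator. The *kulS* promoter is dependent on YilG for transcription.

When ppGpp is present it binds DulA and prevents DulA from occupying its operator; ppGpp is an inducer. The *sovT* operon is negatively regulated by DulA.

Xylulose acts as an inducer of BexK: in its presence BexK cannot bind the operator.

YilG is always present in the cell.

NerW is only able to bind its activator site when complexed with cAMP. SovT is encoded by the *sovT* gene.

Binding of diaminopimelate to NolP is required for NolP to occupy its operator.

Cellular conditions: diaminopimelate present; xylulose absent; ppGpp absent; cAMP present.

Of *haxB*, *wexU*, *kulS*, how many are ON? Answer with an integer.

1

Xylulose is absent, so BexK is active.
cAMP is present, so NerW is active.
With repressor BexK bound, *haxB* is not transcribed.
→ *haxB* is OFF.
ppGpp is absent, so DulA is active.
With repressor DulA bound, *sovT* is not transcribed.
So SovT is not produced.
Diaminopimelate is present, so NolP is active.
With repressor NolP bound, *wexU* is not transcribed.
→ *wexU* is OFF.
YilG is produced constitutively and is active.
No repressor is bound and YilG is active, so *kulS* is transcribed.
→ *kulS* is ON.
1 of the 3 genes is transcribed.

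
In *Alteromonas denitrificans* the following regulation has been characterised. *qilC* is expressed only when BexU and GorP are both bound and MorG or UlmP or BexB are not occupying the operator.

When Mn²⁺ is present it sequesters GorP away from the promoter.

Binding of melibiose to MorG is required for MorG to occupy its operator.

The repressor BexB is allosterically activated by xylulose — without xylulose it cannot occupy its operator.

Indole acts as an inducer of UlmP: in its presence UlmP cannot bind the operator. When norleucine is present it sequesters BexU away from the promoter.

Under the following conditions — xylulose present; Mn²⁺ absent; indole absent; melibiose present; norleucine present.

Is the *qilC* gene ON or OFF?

OFF

Melibiose is present, so MorG is active.
Norleucine is present, so BexU is inactive.
Mn²⁺ is absent, so GorP is active.
Indole is absent, so UlmP is active.
Xylulose is present, so BexB is active.
With repressor MorG bound, *qilC* is not transcribed.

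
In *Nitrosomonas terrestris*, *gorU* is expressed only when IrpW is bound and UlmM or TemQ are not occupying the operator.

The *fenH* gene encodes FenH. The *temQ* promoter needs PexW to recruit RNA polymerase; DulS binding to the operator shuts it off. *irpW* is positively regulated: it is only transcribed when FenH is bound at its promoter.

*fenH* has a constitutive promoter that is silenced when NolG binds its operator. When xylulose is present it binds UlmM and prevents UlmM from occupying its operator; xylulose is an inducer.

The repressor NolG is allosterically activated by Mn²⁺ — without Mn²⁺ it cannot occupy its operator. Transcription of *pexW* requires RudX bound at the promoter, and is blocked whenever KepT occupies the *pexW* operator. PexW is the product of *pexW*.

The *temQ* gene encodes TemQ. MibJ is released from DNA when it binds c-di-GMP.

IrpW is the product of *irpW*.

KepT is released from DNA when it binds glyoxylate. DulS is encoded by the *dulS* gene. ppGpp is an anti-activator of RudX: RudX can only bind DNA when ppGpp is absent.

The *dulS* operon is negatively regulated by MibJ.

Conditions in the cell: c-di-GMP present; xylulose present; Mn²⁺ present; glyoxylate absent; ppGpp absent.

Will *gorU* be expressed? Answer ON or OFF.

Xylulose is present, so UlmM is inactive.
Mn²⁺ is present, so NolG is active.
With repressor NolG bound, *fenH* is not transcribed.
So FenH is not produced.
Required activator FenH is absent, so *irpW* is not transcribed.
So IrpW is not produced.
c-di-GMP is present, so MibJ is inactive.
With no repressor bound, *dulS* is transcribed.
So DulS is produced and active.
ppGpp is absent, so RudX is active.
Glyoxylate is absent, so KepT is active.
With repressor KepT bound, *pexW* is not transcribed.
So PexW is not produced.
With repressor DulS bound, *temQ* is not transcribed.
So TemQ is not produced.
Required activator IrpW is absent, so *gorU* is not transcribed.

OFF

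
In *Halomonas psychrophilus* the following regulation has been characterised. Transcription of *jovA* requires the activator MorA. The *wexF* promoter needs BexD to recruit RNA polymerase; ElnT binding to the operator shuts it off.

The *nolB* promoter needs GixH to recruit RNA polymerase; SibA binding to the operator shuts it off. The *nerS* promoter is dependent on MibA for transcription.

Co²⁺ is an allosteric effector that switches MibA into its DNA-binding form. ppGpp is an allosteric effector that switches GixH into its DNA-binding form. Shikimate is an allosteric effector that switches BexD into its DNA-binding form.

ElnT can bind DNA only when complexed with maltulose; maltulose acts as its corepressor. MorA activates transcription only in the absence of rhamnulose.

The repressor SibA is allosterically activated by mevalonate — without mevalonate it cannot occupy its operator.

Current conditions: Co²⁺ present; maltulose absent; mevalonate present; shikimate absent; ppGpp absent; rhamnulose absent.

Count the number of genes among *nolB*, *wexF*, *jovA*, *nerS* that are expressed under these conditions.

2

ppGpp is absent, so GixH is inactive.
Mevalonate is present, so SibA is active.
With repressor SibA bound, *nolB* is not transcribed.
→ *nolB* is OFF.
Shikimate is absent, so BexD is inactive.
Maltulose is absent, so ElnT is inactive.
Required activator BexD is absent, so *wexF* is not transcribed.
→ *wexF* is OFF.
Rhamnulose is absent, so MorA is active.
No repressor is bound and MorA is active, so *jovA* is transcribed.
→ *jovA* is ON.
Co²⁺ is present, so MibA is active.
No repressor is bound and MibA is active, so *nerS* is transcribed.
→ *nerS* is ON.
2 of the 4 genes are transcribed.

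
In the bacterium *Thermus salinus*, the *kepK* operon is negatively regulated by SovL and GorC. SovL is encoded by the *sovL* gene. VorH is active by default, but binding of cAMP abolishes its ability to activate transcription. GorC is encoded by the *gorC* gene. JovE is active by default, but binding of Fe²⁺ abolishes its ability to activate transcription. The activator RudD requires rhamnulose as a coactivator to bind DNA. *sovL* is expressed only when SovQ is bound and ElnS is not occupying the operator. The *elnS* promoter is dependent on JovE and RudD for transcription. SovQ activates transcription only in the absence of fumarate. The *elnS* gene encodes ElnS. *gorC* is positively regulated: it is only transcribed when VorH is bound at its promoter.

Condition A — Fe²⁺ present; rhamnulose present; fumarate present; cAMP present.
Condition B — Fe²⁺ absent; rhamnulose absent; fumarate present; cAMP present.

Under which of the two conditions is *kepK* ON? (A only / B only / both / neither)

both

Condition A:
Fe²⁺ is present, so JovE is inactive.
Rhamnulose is present, so RudD is active.
Required activator JovE is absent, so *elnS* is not transcribed.
So ElnS is not produced.
Fumarate is present, so SovQ is inactive.
Required activator SovQ is absent, so *sovL* is not transcribed.
So SovL is not produced.
cAMP is present, so VorH is inactive.
Required activator VorH is absent, so *gorC* is not transcribed.
So GorC is not produced.
With no repressor bound, *kepK* is transcribed.
→ *kepK* is ON in A.
Condition B:
Fe²⁺ is absent, so JovE is active.
Rhamnulose is absent, so RudD is inactive.
Required activator RudD is absent, so *elnS* is not transcribed.
So ElnS is not produced.
Fumarate is present, so SovQ is inactive.
Required activator SovQ is absent, so *sovL* is not transcribed.
So SovL is not produced.
cAMP is present, so VorH is inactive.
Required activator VorH is absent, so *gorC* is not transcribed.
So GorC is not produced.
With no repressor bound, *kepK* is transcribed.
→ *kepK* is ON in B.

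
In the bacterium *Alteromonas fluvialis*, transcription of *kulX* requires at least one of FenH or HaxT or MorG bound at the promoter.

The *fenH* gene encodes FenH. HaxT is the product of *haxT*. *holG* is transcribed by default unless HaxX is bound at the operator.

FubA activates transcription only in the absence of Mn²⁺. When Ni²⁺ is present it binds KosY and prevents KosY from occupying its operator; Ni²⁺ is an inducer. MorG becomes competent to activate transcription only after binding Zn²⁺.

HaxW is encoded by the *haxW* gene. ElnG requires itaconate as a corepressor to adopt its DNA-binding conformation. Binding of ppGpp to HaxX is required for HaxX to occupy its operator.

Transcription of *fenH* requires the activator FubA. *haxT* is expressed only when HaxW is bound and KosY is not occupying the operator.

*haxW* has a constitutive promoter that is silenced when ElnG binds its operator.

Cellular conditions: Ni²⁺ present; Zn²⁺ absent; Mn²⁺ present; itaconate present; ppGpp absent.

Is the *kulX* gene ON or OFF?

OFF

Mn²⁺ is present, so FubA is inactive.
Required activator FubA is absent, so *fenH* is not transcribed.
So FenH is not produced.
Ni²⁺ is present, so KosY is inactive.
Itaconate is present, so ElnG is active.
With repressor ElnG bound, *haxW* is not transcribed.
So HaxW is not produced.
Required activator HaxW is absent, so *haxT* is not transcribed.
So HaxT is not produced.
Zn²⁺ is absent, so MorG is inactive.
No activator is available at the *kulX* promoter, so *kulX* is not transcribed.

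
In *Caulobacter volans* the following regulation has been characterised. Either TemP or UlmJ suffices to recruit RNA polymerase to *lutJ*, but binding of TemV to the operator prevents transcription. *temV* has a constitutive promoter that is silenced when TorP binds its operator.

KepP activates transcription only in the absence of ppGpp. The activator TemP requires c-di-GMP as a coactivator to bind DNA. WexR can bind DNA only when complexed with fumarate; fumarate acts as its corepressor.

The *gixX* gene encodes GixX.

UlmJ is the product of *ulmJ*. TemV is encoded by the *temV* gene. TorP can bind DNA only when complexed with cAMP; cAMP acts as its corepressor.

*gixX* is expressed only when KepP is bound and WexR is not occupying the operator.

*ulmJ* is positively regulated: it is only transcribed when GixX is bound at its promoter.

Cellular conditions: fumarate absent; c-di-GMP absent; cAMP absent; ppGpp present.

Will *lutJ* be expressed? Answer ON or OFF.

OFF

cAMP is absent, so TorP is inactive.
With no repressor bound, *temV* is transcribed.
So TemV is produced and active.
c-di-GMP is absent, so TemP is inactive.
Fumarate is absent, so WexR is inactive.
ppGpp is present, so KepP is inactive.
Required activator KepP is absent, so *gixX* is not transcribed.
So GixX is not produced.
Required activator GixX is absent, so *ulmJ* is not transcribed.
So UlmJ is not produced.
With repressor TemV bound, *lutJ* is not transcribed.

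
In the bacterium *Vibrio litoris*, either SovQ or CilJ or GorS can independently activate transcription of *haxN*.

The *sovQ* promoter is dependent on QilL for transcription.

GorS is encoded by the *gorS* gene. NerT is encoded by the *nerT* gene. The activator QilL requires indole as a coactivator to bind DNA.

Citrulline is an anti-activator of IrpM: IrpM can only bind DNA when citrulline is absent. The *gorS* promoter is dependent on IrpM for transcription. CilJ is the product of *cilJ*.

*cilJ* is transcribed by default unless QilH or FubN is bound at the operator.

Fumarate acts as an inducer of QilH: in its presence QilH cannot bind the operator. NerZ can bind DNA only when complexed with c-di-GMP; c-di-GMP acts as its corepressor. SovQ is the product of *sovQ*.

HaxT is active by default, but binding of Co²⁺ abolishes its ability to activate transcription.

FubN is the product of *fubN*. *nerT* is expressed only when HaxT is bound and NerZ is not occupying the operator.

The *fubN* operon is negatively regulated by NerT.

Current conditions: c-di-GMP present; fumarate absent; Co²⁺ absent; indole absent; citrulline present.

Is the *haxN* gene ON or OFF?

OFF

Indole is absent, so QilL is inactive.
Required activator QilL is absent, so *sovQ* is not transcribed.
So SovQ is not produced.
Fumarate is absent, so QilH is active.
c-di-GMP is present, so NerZ is active.
Co²⁺ is absent, so HaxT is active.
With repressor NerZ bound, *nerT* is not transcribed.
So NerT is not produced.
With no repressor bound, *fubN* is transcribed.
So FubN is produced and active.
With repressor QilH bound, *cilJ* is not transcribed.
So CilJ is not produced.
Citrulline is present, so IrpM is inactive.
Required activator IrpM is absent, so *gorS* is not transcribed.
So GorS is not produced.
No activator is available at the *haxN* promoter, so *haxN* is not transcribed.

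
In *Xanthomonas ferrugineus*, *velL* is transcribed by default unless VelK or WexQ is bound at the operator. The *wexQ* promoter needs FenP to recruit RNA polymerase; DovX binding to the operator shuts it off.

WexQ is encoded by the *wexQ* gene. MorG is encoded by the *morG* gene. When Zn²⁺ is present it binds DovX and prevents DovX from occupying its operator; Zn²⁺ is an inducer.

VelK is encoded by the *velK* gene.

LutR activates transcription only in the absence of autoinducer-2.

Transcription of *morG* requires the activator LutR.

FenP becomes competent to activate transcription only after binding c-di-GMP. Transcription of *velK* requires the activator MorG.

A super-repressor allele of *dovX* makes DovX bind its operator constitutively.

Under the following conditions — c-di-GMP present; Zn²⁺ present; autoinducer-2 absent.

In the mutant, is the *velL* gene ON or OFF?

OFF

Autoinducer-2 is absent, so LutR is active.
No repressor is bound and LutR is active, so *morG* is transcribed.
So MorG is produced and active.
No repressor is bound and MorG is active, so *velK* is transcribed.
So VelK is produced and active.
DovX is constitutively active in this strain.
c-di-GMP is present, so FenP is active.
With repressor DovX bound, *wexQ* is not transcribed.
So WexQ is not produced.
With repressor VelK bound, *velL* is not transcribed.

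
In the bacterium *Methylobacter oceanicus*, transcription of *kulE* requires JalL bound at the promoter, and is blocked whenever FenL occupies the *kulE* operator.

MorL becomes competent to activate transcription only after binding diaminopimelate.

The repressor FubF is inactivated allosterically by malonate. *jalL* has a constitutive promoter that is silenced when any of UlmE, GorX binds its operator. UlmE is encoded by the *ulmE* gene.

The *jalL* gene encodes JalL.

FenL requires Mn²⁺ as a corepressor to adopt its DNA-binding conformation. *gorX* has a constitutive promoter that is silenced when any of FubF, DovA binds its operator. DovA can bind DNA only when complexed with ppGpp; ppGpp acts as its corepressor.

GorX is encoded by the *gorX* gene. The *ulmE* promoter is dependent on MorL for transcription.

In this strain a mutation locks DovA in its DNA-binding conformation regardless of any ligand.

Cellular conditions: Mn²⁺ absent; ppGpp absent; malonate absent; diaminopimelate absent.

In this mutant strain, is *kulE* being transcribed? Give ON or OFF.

ON

Diaminopimelate is absent, so MorL is inactive.
Required activator MorL is absent, so *ulmE* is not transcribed.
So UlmE is not produced.
Malonate is absent, so FubF is active.
DovA is constitutively active in this strain.
With repressor FubF bound, *gorX* is not transcribed.
So GorX is not produced.
With no repressor bound, *jalL* is transcribed.
So JalL is produced and active.
Mn²⁺ is absent, so FenL is inactive.
No repressor is bound and JalL is active, so *kulE* is transcribed.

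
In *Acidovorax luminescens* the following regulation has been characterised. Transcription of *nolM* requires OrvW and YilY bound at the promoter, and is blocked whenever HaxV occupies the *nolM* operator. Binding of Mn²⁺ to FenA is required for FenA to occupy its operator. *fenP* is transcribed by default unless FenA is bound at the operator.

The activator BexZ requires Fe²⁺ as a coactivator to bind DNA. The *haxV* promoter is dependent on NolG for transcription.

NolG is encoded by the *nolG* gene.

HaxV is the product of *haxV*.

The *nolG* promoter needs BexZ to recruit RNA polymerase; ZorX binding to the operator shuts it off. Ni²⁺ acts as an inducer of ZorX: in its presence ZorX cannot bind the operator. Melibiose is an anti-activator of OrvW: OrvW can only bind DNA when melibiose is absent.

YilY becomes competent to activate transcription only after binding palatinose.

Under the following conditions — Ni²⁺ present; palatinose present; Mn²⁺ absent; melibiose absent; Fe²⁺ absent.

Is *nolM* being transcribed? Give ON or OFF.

ON

Melibiose is absent, so OrvW is active.
Palatinose is present, so YilY is active.
Ni²⁺ is present, so ZorX is inactive.
Fe²⁺ is absent, so BexZ is inactive.
Required activator BexZ is absent, so *nolG* is not transcribed.
So NolG is not produced.
Required activator NolG is absent, so *haxV* is not transcribed.
So HaxV is not produced.
No repressor is bound and OrvW and YilY are active, so *nolM* is transcribed.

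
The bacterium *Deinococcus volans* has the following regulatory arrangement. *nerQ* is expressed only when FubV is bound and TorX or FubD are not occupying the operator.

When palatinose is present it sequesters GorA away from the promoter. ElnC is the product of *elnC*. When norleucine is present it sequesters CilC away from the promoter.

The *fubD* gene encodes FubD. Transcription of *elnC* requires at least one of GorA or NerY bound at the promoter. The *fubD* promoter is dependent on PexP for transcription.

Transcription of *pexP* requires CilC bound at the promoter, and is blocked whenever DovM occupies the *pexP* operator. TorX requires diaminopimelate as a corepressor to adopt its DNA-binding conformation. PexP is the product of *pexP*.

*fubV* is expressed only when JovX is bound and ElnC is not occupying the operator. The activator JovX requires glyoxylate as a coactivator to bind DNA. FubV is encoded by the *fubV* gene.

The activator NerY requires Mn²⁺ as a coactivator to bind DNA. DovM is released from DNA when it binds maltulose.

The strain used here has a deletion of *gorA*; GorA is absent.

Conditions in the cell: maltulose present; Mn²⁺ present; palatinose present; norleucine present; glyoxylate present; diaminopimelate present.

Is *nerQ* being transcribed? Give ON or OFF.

GorA is non-functional in this strain, so it has no effect.
Mn²⁺ is present, so NerY is active.
Activator NerY is present, so *elnC* is transcribed.
So ElnC is produced and active.
Glyoxylate is present, so JovX is active.
With repressor ElnC bound, *fubV* is not transcribed.
So FubV is not produced.
Diaminopimelate is present, so TorX is active.
Norleucine is present, so CilC is inactive.
Maltulose is present, so DovM is inactive.
Required activator CilC is absent, so *pexP* is not transcribed.
So PexP is not produced.
Required activator PexP is absent, so *fubD* is not transcribed.
So FubD is not produced.
With repressor TorX bound, *nerQ* is not transcribed.

OFF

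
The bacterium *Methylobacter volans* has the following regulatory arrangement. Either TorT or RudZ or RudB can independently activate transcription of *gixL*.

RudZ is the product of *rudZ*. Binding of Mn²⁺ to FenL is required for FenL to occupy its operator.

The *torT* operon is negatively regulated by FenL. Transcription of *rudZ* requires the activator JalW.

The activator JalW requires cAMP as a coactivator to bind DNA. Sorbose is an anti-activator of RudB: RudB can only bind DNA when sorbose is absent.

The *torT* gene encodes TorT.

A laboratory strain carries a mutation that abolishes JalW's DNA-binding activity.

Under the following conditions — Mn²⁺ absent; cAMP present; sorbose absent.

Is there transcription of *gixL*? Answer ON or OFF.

ON

Mn²⁺ is absent, so FenL is inactive.
With no repressor bound, *torT* is transcribed.
So TorT is produced and active.
JalW is non-functional in this strain, so it has no effect.
Required activator JalW is absent, so *rudZ* is not transcribed.
So RudZ is not produced.
Sorbose is absent, so RudB is active.
Activator TorT is present, so *gixL* is transcribed.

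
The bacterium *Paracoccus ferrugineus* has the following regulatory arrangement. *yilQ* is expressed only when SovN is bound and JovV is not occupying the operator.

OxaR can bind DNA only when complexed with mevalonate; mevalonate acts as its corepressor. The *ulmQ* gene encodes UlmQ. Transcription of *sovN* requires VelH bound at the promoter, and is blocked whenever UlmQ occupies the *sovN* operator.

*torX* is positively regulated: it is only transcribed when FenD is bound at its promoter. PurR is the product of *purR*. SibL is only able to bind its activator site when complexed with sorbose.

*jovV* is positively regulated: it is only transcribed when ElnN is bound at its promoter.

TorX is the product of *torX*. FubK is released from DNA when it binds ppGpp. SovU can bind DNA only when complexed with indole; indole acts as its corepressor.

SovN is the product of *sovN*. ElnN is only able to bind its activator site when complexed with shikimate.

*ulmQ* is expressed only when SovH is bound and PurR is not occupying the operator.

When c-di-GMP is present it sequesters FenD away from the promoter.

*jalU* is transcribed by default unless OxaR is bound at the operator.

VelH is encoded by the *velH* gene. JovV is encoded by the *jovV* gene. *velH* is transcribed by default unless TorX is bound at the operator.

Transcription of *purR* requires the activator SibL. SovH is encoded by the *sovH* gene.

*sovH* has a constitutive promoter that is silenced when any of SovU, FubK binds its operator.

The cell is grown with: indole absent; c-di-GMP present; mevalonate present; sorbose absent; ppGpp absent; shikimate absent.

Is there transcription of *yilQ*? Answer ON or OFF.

ON

Shikimate is absent, so ElnN is inactive.
Required activator ElnN is absent, so *jovV* is not transcribed.
So JovV is not produced.
c-di-GMP is present, so FenD is inactive.
Required activator FenD is absent, so *torX* is not transcribed.
So TorX is not produced.
With no repressor bound, *velH* is transcribed.
So VelH is produced and active.
Sorbose is absent, so SibL is inactive.
Required activator SibL is absent, so *purR* is not transcribed.
So PurR is not produced.
Indole is absent, so SovU is inactive.
ppGpp is absent, so FubK is active.
With repressor FubK bound, *sovH* is not transcribed.
So SovH is not produced.
Required activator SovH is absent, so *ulmQ* is not transcribed.
So UlmQ is not produced.
No repressor is bound and VelH is active, so *sovN* is transcribed.
So SovN is produced and active.
No repressor is bound and SovN is active, so *yilQ* is transcribed.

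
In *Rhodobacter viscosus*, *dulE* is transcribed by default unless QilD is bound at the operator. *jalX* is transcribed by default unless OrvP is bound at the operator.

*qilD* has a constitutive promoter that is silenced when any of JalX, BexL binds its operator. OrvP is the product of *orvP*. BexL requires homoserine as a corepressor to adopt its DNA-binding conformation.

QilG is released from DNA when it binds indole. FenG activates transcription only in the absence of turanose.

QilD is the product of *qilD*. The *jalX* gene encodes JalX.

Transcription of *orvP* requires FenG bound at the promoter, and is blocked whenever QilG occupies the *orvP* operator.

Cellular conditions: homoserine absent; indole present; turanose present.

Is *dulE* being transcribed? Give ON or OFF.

ON

Turanose is present, so FenG is inactive.
Indole is present, so QilG is inactive.
Required activator FenG is absent, so *orvP* is not transcribed.
So OrvP is not produced.
With no repressor bound, *jalX* is transcribed.
So JalX is produced and active.
Homoserine is absent, so BexL is inactive.
With repressor JalX bound, *qilD* is not transcribed.
So QilD is not produced.
With no repressor bound, *dulE* is transcribed.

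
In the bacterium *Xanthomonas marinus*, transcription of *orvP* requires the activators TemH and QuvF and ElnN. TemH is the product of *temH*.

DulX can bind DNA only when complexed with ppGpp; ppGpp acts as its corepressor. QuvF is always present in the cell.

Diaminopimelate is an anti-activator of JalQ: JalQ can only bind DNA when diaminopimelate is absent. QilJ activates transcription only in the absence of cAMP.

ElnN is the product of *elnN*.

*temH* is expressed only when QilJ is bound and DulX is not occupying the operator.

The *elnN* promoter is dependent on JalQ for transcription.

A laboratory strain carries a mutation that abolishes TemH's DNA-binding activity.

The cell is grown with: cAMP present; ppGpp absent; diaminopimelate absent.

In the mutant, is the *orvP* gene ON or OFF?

TemH is non-functional in this strain, so it has no effect.
QuvF is produced constitutively and is active.
Diaminopimelate is absent, so JalQ is active.
No repressor is bound and JalQ is active, so *elnN* is transcribed.
So ElnN is produced and active.
Required activator TemH is absent, so *orvP* is not transcribed.

OFF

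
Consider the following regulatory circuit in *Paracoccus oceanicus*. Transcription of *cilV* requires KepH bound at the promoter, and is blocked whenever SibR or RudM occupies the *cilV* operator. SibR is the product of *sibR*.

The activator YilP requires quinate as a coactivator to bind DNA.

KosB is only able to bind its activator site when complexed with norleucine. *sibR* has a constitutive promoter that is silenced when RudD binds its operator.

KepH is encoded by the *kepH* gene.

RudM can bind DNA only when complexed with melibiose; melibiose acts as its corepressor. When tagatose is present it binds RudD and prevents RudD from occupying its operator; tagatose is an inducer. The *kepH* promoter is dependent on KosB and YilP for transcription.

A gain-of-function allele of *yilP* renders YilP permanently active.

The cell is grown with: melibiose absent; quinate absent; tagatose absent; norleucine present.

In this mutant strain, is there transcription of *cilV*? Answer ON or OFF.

Tagatose is absent, so RudD is active.
With repressor RudD bound, *sibR* is not transcribed.
So SibR is not produced.
Melibiose is absent, so RudM is inactive.
Norleucine is present, so KosB is active.
YilP is constitutively active in this strain.
No repressor is bound and KosB and YilP are active, so *kepH* is transcribed.
So KepH is produced and active.
No repressor is bound and KepH is active, so *cilV* is transcribed.

ON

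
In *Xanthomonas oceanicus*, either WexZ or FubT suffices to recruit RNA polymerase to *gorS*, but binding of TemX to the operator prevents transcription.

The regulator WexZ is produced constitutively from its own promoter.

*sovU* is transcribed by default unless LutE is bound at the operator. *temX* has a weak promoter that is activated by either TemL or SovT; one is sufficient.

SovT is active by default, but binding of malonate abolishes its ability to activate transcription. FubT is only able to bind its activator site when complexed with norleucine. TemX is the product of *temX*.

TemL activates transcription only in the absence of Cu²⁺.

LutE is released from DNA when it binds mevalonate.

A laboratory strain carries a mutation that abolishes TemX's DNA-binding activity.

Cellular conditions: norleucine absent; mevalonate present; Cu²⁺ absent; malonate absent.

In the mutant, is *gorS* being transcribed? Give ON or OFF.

ON

WexZ is produced constitutively and is active.
TemX is non-functional in this strain, so it has no effect.
Norleucine is absent, so FubT is inactive.
Activator WexZ is present, so *gorS* is transcribed.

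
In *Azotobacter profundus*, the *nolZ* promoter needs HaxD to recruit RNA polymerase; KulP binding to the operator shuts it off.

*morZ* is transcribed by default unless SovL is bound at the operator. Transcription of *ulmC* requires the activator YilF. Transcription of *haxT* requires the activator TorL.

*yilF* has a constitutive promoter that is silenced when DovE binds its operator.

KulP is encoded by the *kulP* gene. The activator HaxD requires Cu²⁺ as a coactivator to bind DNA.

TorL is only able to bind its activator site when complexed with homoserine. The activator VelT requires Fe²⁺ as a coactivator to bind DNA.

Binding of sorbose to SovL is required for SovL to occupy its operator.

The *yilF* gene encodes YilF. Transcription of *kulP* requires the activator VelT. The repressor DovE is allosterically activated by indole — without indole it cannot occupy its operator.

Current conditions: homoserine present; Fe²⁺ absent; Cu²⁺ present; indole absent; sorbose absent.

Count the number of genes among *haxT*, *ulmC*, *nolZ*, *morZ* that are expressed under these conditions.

4

Homoserine is present, so TorL is active.
No repressor is bound and TorL is active, so *haxT* is transcribed.
→ *haxT* is ON.
Indole is absent, so DovE is inactive.
With no repressor bound, *yilF* is transcribed.
So YilF is produced and active.
No repressor is bound and YilF is active, so *ulmC* is transcribed.
→ *ulmC* is ON.
Cu²⁺ is present, so HaxD is active.
Fe²⁺ is absent, so VelT is inactive.
Required activator VelT is absent, so *kulP* is not transcribed.
So KulP is not produced.
No repressor is bound and HaxD is active, so *nolZ* is transcribed.
→ *nolZ* is ON.
Sorbose is absent, so SovL is inactive.
With no repressor bound, *morZ* is transcribed.
→ *morZ* is ON.
4 of the 4 genes are transcribed.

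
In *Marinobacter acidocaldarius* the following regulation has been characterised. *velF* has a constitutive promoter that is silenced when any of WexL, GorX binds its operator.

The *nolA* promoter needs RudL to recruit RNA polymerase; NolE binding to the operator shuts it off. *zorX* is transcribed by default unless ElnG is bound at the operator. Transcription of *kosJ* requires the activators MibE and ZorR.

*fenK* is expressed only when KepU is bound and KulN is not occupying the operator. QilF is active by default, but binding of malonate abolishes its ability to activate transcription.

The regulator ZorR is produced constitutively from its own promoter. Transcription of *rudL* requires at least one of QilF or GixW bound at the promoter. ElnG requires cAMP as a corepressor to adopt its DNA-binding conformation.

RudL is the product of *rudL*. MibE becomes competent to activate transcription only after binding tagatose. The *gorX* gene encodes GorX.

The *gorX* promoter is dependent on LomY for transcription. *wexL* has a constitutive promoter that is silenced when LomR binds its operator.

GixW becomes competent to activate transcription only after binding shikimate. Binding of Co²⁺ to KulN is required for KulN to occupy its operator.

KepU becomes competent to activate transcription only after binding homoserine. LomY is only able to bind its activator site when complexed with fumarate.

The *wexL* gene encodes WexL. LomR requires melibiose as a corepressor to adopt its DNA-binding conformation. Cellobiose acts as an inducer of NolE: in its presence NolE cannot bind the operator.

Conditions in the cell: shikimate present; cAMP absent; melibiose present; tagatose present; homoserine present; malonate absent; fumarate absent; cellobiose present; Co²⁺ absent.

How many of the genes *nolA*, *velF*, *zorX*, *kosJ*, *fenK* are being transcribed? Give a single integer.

Cellobiose is present, so NolE is inactive.
Malonate is absent, so QilF is active.
Shikimate is present, so GixW is active.
Activator QilF is present, so *rudL* is transcribed.
So RudL is produced and active.
No repressor is bound and RudL is active, so *nolA* is transcribed.
→ *nolA* is ON.
Melibiose is present, so LomR is active.
With repressor LomR bound, *wexL* is not transcribed.
So WexL is not produced.
Fumarate is absent, so LomY is inactive.
Required activator LomY is absent, so *gorX* is not transcribed.
So GorX is not produced.
With no repressor bound, *velF* is transcribed.
→ *velF* is ON.
cAMP is absent, so ElnG is inactive.
With no repressor bound, *zorX* is transcribed.
→ *zorX* is ON.
Tagatose is present, so MibE is active.
ZorR is produced constitutively and is active.
No repressor is bound and MibE and ZorR are active, so *kosJ* is transcribed.
→ *kosJ* is ON.
Co²⁺ is absent, so KulN is inactive.
Homoserine is present, so KepU is active.
No repressor is bound and KepU is active, so *fenK* is transcribed.
→ *fenK* is ON.
5 of the 5 genes are transcribed.

5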